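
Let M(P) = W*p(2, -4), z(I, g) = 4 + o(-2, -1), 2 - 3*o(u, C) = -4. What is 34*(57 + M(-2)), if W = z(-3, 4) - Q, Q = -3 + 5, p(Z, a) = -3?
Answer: 1530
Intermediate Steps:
o(u, C) = 2 (o(u, C) = ⅔ - ⅓*(-4) = ⅔ + 4/3 = 2)
z(I, g) = 6 (z(I, g) = 4 + 2 = 6)
Q = 2
W = 4 (W = 6 - 1*2 = 6 - 2 = 4)
M(P) = -12 (M(P) = 4*(-3) = -12)
34*(57 + M(-2)) = 34*(57 - 12) = 34*45 = 1530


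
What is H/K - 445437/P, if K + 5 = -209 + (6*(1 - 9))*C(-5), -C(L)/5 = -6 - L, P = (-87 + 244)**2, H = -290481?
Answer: 6957837771/11190646 ≈ 621.75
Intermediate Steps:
P = 24649 (P = 157**2 = 24649)
C(L) = 30 + 5*L (C(L) = -5*(-6 - L) = 30 + 5*L)
K = -454 (K = -5 + (-209 + (6*(1 - 9))*(30 + 5*(-5))) = -5 + (-209 + (6*(-8))*(30 - 25)) = -5 + (-209 - 48*5) = -5 + (-209 - 240) = -5 - 449 = -454)
H/K - 445437/P = -290481/(-454) - 445437/24649 = -290481*(-1/454) - 445437*1/24649 = 290481/454 - 445437/24649 = 6957837771/11190646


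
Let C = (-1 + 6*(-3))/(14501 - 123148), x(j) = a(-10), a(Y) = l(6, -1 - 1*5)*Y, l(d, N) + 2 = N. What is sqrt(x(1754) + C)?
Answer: sqrt(944335713013)/108647 ≈ 8.9443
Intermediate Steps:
l(d, N) = -2 + N
a(Y) = -8*Y (a(Y) = (-2 + (-1 - 1*5))*Y = (-2 + (-1 - 5))*Y = (-2 - 6)*Y = -8*Y)
x(j) = 80 (x(j) = -8*(-10) = 80)
C = 19/108647 (C = (-1 - 18)/(-108647) = -1/108647*(-19) = 19/108647 ≈ 0.00017488)
sqrt(x(1754) + C) = sqrt(80 + 19/108647) = sqrt(8691779/108647) = sqrt(944335713013)/108647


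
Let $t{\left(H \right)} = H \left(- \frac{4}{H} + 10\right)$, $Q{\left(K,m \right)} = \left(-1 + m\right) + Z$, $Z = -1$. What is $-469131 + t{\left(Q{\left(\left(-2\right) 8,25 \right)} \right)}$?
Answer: $-468905$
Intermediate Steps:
$Q{\left(K,m \right)} = -2 + m$ ($Q{\left(K,m \right)} = \left(-1 + m\right) - 1 = -2 + m$)
$t{\left(H \right)} = H \left(10 - \frac{4}{H}\right)$
$-469131 + t{\left(Q{\left(\left(-2\right) 8,25 \right)} \right)} = -469131 - \left(4 - 10 \left(-2 + 25\right)\right) = -469131 + \left(-4 + 10 \cdot 23\right) = -469131 + \left(-4 + 230\right) = -469131 + 226 = -468905$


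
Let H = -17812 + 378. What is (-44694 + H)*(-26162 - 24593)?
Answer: 3153306640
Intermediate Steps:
H = -17434
(-44694 + H)*(-26162 - 24593) = (-44694 - 17434)*(-26162 - 24593) = -62128*(-50755) = 3153306640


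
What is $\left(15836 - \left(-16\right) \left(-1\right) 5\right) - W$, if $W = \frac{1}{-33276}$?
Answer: $\frac{524296657}{33276} \approx 15756.0$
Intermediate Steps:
$W = - \frac{1}{33276} \approx -3.0052 \cdot 10^{-5}$
$\left(15836 - \left(-16\right) \left(-1\right) 5\right) - W = \left(15836 - \left(-16\right) \left(-1\right) 5\right) - - \frac{1}{33276} = \left(15836 - 16 \cdot 5\right) + \frac{1}{33276} = \left(15836 - 80\right) + \frac{1}{33276} = 15756 + \frac{1}{33276} = \frac{524296657}{33276}$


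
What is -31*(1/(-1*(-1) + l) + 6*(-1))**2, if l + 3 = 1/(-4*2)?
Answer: -375100/289 ≈ -1297.9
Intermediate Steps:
l = -25/8 (l = -3 + 1/(-4*2) = -3 + 1/(-8) = -3 - 1/8 = -25/8 ≈ -3.1250)
-31*(1/(-1*(-1) + l) + 6*(-1))**2 = -31*(1/(-1*(-1) - 25/8) + 6*(-1))**2 = -31*(1/(1 - 25/8) - 6)**2 = -31*(1/(-17/8) - 6)**2 = -31*(-8/17 - 6)**2 = -31*(-110/17)**2 = -31*12100/289 = -375100/289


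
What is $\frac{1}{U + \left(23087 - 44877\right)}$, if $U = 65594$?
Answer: $\frac{1}{43804} \approx 2.2829 \cdot 10^{-5}$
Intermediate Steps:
$\frac{1}{U + \left(23087 - 44877\right)} = \frac{1}{65594 + \left(23087 - 44877\right)} = \frac{1}{65594 - 21790} = \frac{1}{43804}$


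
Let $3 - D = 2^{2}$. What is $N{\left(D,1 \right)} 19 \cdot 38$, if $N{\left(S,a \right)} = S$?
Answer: $-722$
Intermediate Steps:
$D = -1$ ($D = 3 - 2^{2} = 3 - 4 = -1$)
$N{\left(D,1 \right)} 19 \cdot 38 = \left(-1\right) 19 \cdot 38 = \left(-19\right) 38 = -722$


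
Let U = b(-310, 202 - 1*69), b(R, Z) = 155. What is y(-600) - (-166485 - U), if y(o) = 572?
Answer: 167212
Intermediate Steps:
U = 155
y(-600) - (-166485 - U) = 572 - (-166485 - 1*155) = 572 - (-166485 - 155) = 572 - 1*(-166640) = 572 + 166640 = 167212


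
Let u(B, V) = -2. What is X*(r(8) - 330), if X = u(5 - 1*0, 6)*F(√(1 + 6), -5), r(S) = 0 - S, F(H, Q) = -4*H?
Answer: -2704*√7 ≈ -7154.1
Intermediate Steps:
r(S) = -S
X = 8*√7 (X = -(-8)*√(1 + 6) = -(-8)*√7 = 8*√7 ≈ 21.166)
X*(r(8) - 330) = (8*√7)*(-1*8 - 330) = (8*√7)*(-8 - 330) = (8*√7)*(-338) = -2704*√7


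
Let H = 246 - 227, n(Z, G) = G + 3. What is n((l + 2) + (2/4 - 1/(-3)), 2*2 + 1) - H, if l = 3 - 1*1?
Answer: -11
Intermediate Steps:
l = 2 (l = 3 - 1 = 2)
n(Z, G) = 3 + G
H = 19
n((l + 2) + (2/4 - 1/(-3)), 2*2 + 1) - H = (3 + (2*2 + 1)) - 1*19 = (3 + (4 + 1)) - 19 = (3 + 5) - 19 = 8 - 19 = -11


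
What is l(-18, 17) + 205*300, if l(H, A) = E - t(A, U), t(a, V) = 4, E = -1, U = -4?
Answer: 61495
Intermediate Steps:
l(H, A) = -5 (l(H, A) = -1 - 1*4 = -1 - 4 = -5)
l(-18, 17) + 205*300 = -5 + 205*300 = -5 + 61500 = 61495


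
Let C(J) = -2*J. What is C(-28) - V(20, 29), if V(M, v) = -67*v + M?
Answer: 1979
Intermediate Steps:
V(M, v) = M - 67*v
C(-28) - V(20, 29) = -2*(-28) - (20 - 67*29) = 56 - (20 - 1943) = 56 - 1*(-1923) = 56 + 1923 = 1979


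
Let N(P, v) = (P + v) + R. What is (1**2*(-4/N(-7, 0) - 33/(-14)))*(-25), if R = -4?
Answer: -10475/154 ≈ -68.020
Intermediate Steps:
N(P, v) = -4 + P + v (N(P, v) = (P + v) - 4 = -4 + P + v)
(1**2*(-4/N(-7, 0) - 33/(-14)))*(-25) = (1**2*(-4/(-4 - 7 + 0) - 33/(-14)))*(-25) = (1*(-4/(-11) - 33*(-1/14)))*(-25) = (1*(-4*(-1/11) + 33/14))*(-25) = (1*(4/11 + 33/14))*(-25) = (1*(419/154))*(-25) = (419/154)*(-25) = -10475/154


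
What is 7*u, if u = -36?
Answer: -252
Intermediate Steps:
7*u = 7*(-36) = -252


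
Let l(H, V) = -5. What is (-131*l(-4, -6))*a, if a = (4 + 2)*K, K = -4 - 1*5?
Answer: -35370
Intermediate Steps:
K = -9 (K = -4 - 5 = -9)
a = -54 (a = (4 + 2)*(-9) = 6*(-9) = -54)
(-131*l(-4, -6))*a = -131*(-5)*(-54) = 655*(-54) = -35370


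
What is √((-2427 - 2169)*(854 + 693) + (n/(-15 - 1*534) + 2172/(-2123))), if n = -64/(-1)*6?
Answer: 4*I*√67073755598426247/388509 ≈ 2666.5*I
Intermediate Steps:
n = 384 (n = -64*(-1)*6 = -8*(-8)*6 = 64*6 = 384)
√((-2427 - 2169)*(854 + 693) + (n/(-15 - 1*534) + 2172/(-2123))) = √((-2427 - 2169)*(854 + 693) + (384/(-15 - 1*534) + 2172/(-2123))) = √(-4596*1547 + (384/(-15 - 534) + 2172*(-1/2123))) = √(-7110012 + (384/(-549) - 2172/2123)) = √(-7110012 + (384*(-1/549) - 2172/2123)) = √(-7110012 + (-128/183 - 2172/2123)) = √(-7110012 - 669220/388509) = √(-2762304321328/388509) = 4*I*√67073755598426247/388509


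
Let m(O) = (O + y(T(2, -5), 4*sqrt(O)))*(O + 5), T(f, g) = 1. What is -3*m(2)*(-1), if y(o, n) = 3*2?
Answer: 168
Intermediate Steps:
y(o, n) = 6
m(O) = (5 + O)*(6 + O) (m(O) = (O + 6)*(O + 5) = (6 + O)*(5 + O) = (5 + O)*(6 + O))
-3*m(2)*(-1) = -3*(30 + 2**2 + 11*2)*(-1) = -3*(30 + 4 + 22)*(-1) = -3*56*(-1) = -168*(-1) = 168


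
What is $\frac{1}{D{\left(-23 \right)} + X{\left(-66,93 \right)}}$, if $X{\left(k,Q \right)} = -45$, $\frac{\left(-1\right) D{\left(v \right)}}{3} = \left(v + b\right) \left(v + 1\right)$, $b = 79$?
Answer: $\frac{1}{3651} \approx 0.0002739$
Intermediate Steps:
$D{\left(v \right)} = - 3 \left(1 + v\right) \left(79 + v\right)$ ($D{\left(v \right)} = - 3 \left(v + 79\right) \left(v + 1\right) = - 3 \left(79 + v\right) \left(1 + v\right) = - 3 \left(1 + v\right) \left(79 + v\right)$)
$\frac{1}{D{\left(-23 \right)} + X{\left(-66,93 \right)}} = \frac{1}{\left(-237 - -5520 - 3 \left(-23\right)^{2}\right) - 45} = \frac{1}{\left(-237 + 5520 - 1587\right) - 45} = \frac{1}{3696 - 45} = \frac{1}{3651}$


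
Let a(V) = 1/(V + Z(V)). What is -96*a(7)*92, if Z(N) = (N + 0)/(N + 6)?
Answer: -57408/49 ≈ -1171.6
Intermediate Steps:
Z(N) = N/(6 + N)
a(V) = 1/(V + V/(6 + V))
-96*a(7)*92 = -96*(6 + 7)/(7*(7 + 7))*92 = -96*13/(7*14)*92 = -96*13/98*92 = -624/49*92 = -57408/49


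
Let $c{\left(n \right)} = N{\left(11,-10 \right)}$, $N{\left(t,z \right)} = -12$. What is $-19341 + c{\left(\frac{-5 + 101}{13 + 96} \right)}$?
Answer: $-19353$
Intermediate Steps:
$c{\left(n \right)} = -12$
$-19341 + c{\left(\frac{-5 + 101}{13 + 96} \right)} = -19341 - 12 = -19353$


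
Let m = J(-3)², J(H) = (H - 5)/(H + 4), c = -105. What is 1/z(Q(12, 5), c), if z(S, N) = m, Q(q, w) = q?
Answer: 1/64 ≈ 0.015625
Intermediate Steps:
J(H) = (-5 + H)/(4 + H)
m = 64 (m = ((-5 - 3)/(4 - 3))² = (-8/1)² = (1*(-8))² = (-8)² = 64)
z(S, N) = 64
1/z(Q(12, 5), c) = 1/64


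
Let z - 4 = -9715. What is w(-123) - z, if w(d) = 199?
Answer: 9910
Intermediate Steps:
z = -9711 (z = 4 - 9715 = -9711)
w(-123) - z = 199 - 1*(-9711) = 199 + 9711 = 9910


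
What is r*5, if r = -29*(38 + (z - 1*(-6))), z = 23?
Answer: -9715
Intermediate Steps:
r = -1943 (r = -29*(38 + (23 - 1*(-6))) = -29*(38 + (23 + 6)) = -29*(38 + 29) = -29*67 = -1943)
r*5 = -1943*5 = -9715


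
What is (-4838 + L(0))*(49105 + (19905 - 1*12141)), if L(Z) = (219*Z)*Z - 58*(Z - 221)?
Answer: 453814620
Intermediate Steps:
L(Z) = 12818 - 58*Z + 219*Z**2 (L(Z) = 219*Z**2 - 58*(-221 + Z) = 219*Z**2 + (12818 - 58*Z) = 12818 - 58*Z + 219*Z**2)
(-4838 + L(0))*(49105 + (19905 - 1*12141)) = (-4838 + (12818 - 58*0 + 219*0**2))*(49105 + (19905 - 1*12141)) = (-4838 + (12818 + 0 + 219*0))*(49105 + (19905 - 12141)) = (-4838 + (12818 + 0 + 0))*(49105 + 7764) = (-4838 + 12818)*56869 = 7980*56869 = 453814620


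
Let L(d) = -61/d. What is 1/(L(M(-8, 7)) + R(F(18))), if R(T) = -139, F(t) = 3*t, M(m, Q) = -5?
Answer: -5/634 ≈ -0.0078864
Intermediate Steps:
1/(L(M(-8, 7)) + R(F(18))) = 1/(-61/(-5) - 139) = 1/(-61*(-⅕) - 139) = 1/(61/5 - 139) = 1/(-634/5) = -5/634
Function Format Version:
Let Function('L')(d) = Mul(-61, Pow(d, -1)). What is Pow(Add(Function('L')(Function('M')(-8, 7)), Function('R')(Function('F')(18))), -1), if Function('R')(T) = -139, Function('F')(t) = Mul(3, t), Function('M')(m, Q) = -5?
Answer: Rational(-5, 634) ≈ -0.0078864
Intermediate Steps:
Pow(Add(Function('L')(Function('M')(-8, 7)), Function('R')(Function('F')(18))), -1) = Pow(Add(Mul(-61, Pow(-5, -1)), -139), -1) = Pow(Add(Mul(-61, Rational(-1, 5)), -139), -1) = Pow(Add(Rational(61, 5), -139), -1) = Pow(Rational(-634, 5), -1) = Rational(-5, 634)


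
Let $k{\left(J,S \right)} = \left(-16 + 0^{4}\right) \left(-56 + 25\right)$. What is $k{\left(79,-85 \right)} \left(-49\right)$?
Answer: $-24304$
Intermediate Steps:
$k{\left(J,S \right)} = 496$ ($k{\left(J,S \right)} = \left(-16 + 0\right) \left(-31\right) = \left(-16\right) \left(-31\right) = 496$)
$k{\left(79,-85 \right)} \left(-49\right) = 496 \left(-49\right) = -24304$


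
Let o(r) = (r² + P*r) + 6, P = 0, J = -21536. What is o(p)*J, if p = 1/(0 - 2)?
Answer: -134600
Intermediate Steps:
p = -½ (p = 1/(-2) = -½ ≈ -0.50000)
o(r) = 6 + r² (o(r) = (r² + 0*r) + 6 = (r² + 0) + 6 = r² + 6 = 6 + r²)
o(p)*J = (6 + (-½)²)*(-21536) = (6 + ¼)*(-21536) = (25/4)*(-21536) = -134600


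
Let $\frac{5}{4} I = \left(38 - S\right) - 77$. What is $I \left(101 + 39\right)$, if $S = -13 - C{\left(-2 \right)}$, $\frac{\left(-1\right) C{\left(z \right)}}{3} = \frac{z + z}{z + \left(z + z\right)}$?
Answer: $-3136$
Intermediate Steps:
$C{\left(z \right)} = -2$ ($C{\left(z \right)} = - 3 \frac{z + z}{z + \left(z + z\right)} = - 3 \frac{2 z}{z + 2 z} = - 3 \frac{2 z}{3 z} = - 3 \cdot 2 z \frac{1}{3 z} = \left(-3\right) \frac{2}{3} = -2$)
$S = -11$ ($S = -13 - -2 = -13 + 2 = -11$)
$I = - \frac{112}{5}$ ($I = \frac{4 \left(\left(38 - -11\right) - 77\right)}{5} = \frac{4 \left(\left(38 + 11\right) - 77\right)}{5} = \frac{4 \left(49 - 77\right)}{5} = \frac{4}{5} \left(-28\right) = - \frac{112}{5} \approx -22.4$)
$I \left(101 + 39\right) = - \frac{112 \left(101 + 39\right)}{5} = \left(- \frac{112}{5}\right) 140 = -3136$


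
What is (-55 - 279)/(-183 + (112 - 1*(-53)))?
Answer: 167/9 ≈ 18.556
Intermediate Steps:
(-55 - 279)/(-183 + (112 - 1*(-53))) = -334/(-183 + (112 + 53)) = -334/(-183 + 165) = -334/(-18) = -334*(-1/18) = 167/9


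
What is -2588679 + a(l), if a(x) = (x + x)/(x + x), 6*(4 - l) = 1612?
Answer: -2588678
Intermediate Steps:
l = -794/3 (l = 4 - ⅙*1612 = 4 - 806/3 = -794/3 ≈ -264.67)
a(x) = 1 (a(x) = (2*x)/((2*x)) = (2*x)*(1/(2*x)) = 1)
-2588679 + a(l) = -2588679 + 1 = -2588678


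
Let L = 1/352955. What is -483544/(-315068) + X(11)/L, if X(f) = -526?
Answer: -14623434490224/78767 ≈ -1.8565e+8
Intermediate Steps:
L = 1/352955 ≈ 2.8332e-6
-483544/(-315068) + X(11)/L = -483544/(-315068) - 526/1/352955 = -483544*(-1/315068) - 526*352955 = 120886/78767 - 185654330 = -14623434490224/78767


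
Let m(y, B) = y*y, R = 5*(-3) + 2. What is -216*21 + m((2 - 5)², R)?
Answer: -4455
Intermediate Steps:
R = -13 (R = -15 + 2 = -13)
m(y, B) = y²
-216*21 + m((2 - 5)², R) = -216*21 + ((2 - 5)²)² = -4536 + ((-3)²)² = -4536 + 9² = -4536 + 81 = -4455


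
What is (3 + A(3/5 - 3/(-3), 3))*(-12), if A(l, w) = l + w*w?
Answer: -816/5 ≈ -163.20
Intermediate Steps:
A(l, w) = l + w²
(3 + A(3/5 - 3/(-3), 3))*(-12) = (3 + ((3/5 - 3/(-3)) + 3²))*(-12) = (3 + ((3*(⅕) - 3*(-⅓)) + 9))*(-12) = (3 + ((⅗ + 1) + 9))*(-12) = (3 + (8/5 + 9))*(-12) = (3 + 53/5)*(-12) = (68/5)*(-12) = -816/5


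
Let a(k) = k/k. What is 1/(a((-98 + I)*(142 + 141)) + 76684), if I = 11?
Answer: 1/76685 ≈ 1.3040e-5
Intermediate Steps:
a(k) = 1
1/(a((-98 + I)*(142 + 141)) + 76684) = 1/(1 + 76684) = 1/76685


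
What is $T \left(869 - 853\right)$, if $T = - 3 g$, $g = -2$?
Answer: $96$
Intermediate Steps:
$T = 6$ ($T = \left(-3\right) \left(-2\right) = 6$)
$T \left(869 - 853\right) = 6 \left(869 - 853\right) = 6 \cdot 16 = 96$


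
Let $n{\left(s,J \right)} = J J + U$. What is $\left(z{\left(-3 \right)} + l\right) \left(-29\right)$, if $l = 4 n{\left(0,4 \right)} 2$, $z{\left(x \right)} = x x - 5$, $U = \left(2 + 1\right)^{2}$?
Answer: $-5916$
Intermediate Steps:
$U = 9$ ($U = 3^{2} = 9$)
$z{\left(x \right)} = -5 + x^{2}$ ($z{\left(x \right)} = x^{2} - 5 = -5 + x^{2}$)
$n{\left(s,J \right)} = 9 + J^{2}$ ($n{\left(s,J \right)} = J J + 9 = J^{2} + 9 = 9 + J^{2}$)
$l = 200$ ($l = 4 \left(9 + 4^{2}\right) 2 = 4 \left(9 + 16\right) 2 = 4 \cdot 25 \cdot 2 = 100 \cdot 2 = 200$)
$\left(z{\left(-3 \right)} + l\right) \left(-29\right) = \left(\left(-5 + \left(-3\right)^{2}\right) + 200\right) \left(-29\right) = \left(\left(-5 + 9\right) + 200\right) \left(-29\right) = \left(4 + 200\right) \left(-29\right) = 204 \left(-29\right) = -5916$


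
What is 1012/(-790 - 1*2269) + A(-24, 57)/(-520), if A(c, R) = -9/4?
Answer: -90323/276640 ≈ -0.32650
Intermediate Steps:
A(c, R) = -9/4 (A(c, R) = -9*1/4 = -9/4)
1012/(-790 - 1*2269) + A(-24, 57)/(-520) = 1012/(-790 - 1*2269) - 9/4/(-520) = 1012/(-790 - 2269) - 9/4*(-1/520) = 1012/(-3059) + 9/2080 = 1012*(-1/3059) + 9/2080 = -44/133 + 9/2080 = -90323/276640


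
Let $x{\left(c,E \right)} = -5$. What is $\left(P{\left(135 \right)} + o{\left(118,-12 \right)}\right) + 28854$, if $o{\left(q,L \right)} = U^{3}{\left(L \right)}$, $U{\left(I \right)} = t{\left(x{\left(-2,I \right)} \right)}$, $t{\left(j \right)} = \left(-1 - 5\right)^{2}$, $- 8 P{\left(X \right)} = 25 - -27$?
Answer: $\frac{151007}{2} \approx 75504.0$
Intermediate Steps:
$P{\left(X \right)} = - \frac{13}{2}$ ($P{\left(X \right)} = - \frac{25 - -27}{8} = - \frac{25 + 27}{8} = \left(- \frac{1}{8}\right) 52 = - \frac{13}{2}$)
$t{\left(j \right)} = 36$ ($t{\left(j \right)} = \left(-6\right)^{2} = 36$)
$U{\left(I \right)} = 36$
$o{\left(q,L \right)} = 46656$ ($o{\left(q,L \right)} = 36^{3} = 46656$)
$\left(P{\left(135 \right)} + o{\left(118,-12 \right)}\right) + 28854 = \left(- \frac{13}{2} + 46656\right) + 28854 = \frac{93299}{2} + 28854 = \frac{151007}{2}$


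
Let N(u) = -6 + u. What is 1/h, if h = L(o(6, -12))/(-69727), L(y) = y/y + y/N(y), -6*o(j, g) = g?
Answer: -139454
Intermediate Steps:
o(j, g) = -g/6
L(y) = 1 + y/(-6 + y) (L(y) = y/y + y/(-6 + y) = 1 + y/(-6 + y))
h = -1/139454 (h = (2*(-3 - ⅙*(-12))/(-6 - ⅙*(-12)))/(-69727) = (2*(-3 + 2)/(-6 + 2))*(-1/69727) = (2*(-1)/(-4))*(-1/69727) = (2*(-¼)*(-1))*(-1/69727) = (½)*(-1/69727) = -1/139454 ≈ -7.1708e-6)
1/h = 1/(-1/139454) = -139454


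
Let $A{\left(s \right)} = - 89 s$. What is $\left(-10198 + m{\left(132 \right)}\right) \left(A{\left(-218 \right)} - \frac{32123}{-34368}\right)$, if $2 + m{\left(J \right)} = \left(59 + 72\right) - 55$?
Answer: $- \frac{1687772189329}{8592} \approx -1.9644 \cdot 10^{8}$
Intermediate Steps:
$m{\left(J \right)} = 74$ ($m{\left(J \right)} = -2 + \left(\left(59 + 72\right) - 55\right) = -2 + \left(131 - 55\right) = -2 + 76 = 74$)
$\left(-10198 + m{\left(132 \right)}\right) \left(A{\left(-218 \right)} - \frac{32123}{-34368}\right) = \left(-10198 + 74\right) \left(\left(-89\right) \left(-218\right) - \frac{32123}{-34368}\right) = - 10124 \left(19402 - - \frac{32123}{34368}\right) = - 10124 \left(19402 + \frac{32123}{34368}\right) = \left(-10124\right) \frac{666840059}{34368} = - \frac{1687772189329}{8592}$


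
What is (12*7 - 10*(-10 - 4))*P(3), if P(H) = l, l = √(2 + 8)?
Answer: 224*√10 ≈ 708.35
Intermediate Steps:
l = √10 ≈ 3.1623
P(H) = √10
(12*7 - 10*(-10 - 4))*P(3) = (12*7 - 10*(-10 - 4))*√10 = (84 - 10*(-14))*√10 = (84 + 140)*√10 = 224*√10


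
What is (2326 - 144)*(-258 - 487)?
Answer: -1625590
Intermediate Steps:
(2326 - 144)*(-258 - 487) = 2182*(-745) = -1625590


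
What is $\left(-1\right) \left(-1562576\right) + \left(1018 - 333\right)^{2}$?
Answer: $2031801$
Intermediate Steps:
$\left(-1\right) \left(-1562576\right) + \left(1018 - 333\right)^{2} = 1562576 + 685^{2} = 1562576 + 469225 = 2031801$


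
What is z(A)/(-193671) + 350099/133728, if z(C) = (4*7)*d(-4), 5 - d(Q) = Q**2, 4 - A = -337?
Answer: 22615070551/8633078496 ≈ 2.6196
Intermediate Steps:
A = 341 (A = 4 - 1*(-337) = 4 + 337 = 341)
d(Q) = 5 - Q**2
z(C) = -308 (z(C) = (4*7)*(5 - 1*(-4)**2) = 28*(5 - 1*16) = 28*(5 - 16) = 28*(-11) = -308)
z(A)/(-193671) + 350099/133728 = -308/(-193671) + 350099/133728 = -308*(-1/193671) + 350099*(1/133728) = 308/193671 + 350099/133728 = 22615070551/8633078496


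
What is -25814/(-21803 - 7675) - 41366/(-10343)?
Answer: 743190575/152445477 ≈ 4.8751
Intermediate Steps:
-25814/(-21803 - 7675) - 41366/(-10343) = -25814/(-29478) - 41366*(-1/10343) = -25814*(-1/29478) + 41366/10343 = 12907/14739 + 41366/10343 = 743190575/152445477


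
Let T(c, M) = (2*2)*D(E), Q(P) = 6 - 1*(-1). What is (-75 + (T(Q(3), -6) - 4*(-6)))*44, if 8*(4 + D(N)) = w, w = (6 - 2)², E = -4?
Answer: -2596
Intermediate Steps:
w = 16 (w = 4² = 16)
D(N) = -2 (D(N) = -4 + (⅛)*16 = -4 + 2 = -2)
Q(P) = 7 (Q(P) = 6 + 1 = 7)
T(c, M) = -8 (T(c, M) = (2*2)*(-2) = 4*(-2) = -8)
(-75 + (T(Q(3), -6) - 4*(-6)))*44 = (-75 + (-8 - 4*(-6)))*44 = (-75 + (-8 + 24))*44 = (-75 + 16)*44 = -59*44 = -2596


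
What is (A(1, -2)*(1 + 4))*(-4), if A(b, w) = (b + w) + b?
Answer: 0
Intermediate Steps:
A(b, w) = w + 2*b
(A(1, -2)*(1 + 4))*(-4) = ((-2 + 2*1)*(1 + 4))*(-4) = ((-2 + 2)*5)*(-4) = (0*5)*(-4) = 0*(-4) = 0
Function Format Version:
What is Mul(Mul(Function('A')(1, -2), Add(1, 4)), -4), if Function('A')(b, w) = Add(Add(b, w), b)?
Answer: 0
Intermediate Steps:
Function('A')(b, w) = Add(w, Mul(2, b))
Mul(Mul(Function('A')(1, -2), Add(1, 4)), -4) = Mul(Mul(Add(-2, Mul(2, 1)), Add(1, 4)), -4) = Mul(Mul(Add(-2, 2), 5), -4) = Mul(Mul(0, 5), -4) = Mul(0, -4) = 0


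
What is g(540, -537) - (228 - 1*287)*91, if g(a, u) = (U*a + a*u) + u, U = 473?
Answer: -29728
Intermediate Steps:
g(a, u) = u + 473*a + a*u (g(a, u) = (473*a + a*u) + u = u + 473*a + a*u)
g(540, -537) - (228 - 1*287)*91 = (-537 + 473*540 + 540*(-537)) - (228 - 1*287)*91 = (-537 + 255420 - 289980) - (228 - 287)*91 = -35097 - (-59)*91 = -35097 - 1*(-5369) = -35097 + 5369 = -29728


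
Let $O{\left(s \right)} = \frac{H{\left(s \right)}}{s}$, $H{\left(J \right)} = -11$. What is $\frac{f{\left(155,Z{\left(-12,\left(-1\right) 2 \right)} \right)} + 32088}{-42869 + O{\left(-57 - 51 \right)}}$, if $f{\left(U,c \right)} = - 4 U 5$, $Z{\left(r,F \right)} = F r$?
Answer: $- \frac{3130704}{4629841} \approx -0.6762$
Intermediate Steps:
$O{\left(s \right)} = - \frac{11}{s}$
$f{\left(U,c \right)} = - 20 U$
$\frac{f{\left(155,Z{\left(-12,\left(-1\right) 2 \right)} \right)} + 32088}{-42869 + O{\left(-57 - 51 \right)}} = \frac{\left(-20\right) 155 + 32088}{-42869 - \frac{11}{-57 - 51}} = \frac{-3100 + 32088}{-42869 - \frac{11}{-57 - 51}} = \frac{28988}{-42869 - \frac{11}{-108}} = \frac{28988}{-42869 - - \frac{11}{108}} = \frac{28988}{-42869 + \frac{11}{108}} = \frac{28988}{- \frac{4629841}{108}} = 28988 \left(- \frac{108}{4629841}\right) = - \frac{3130704}{4629841}$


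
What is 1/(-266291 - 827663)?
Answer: -1/1093954 ≈ -9.1411e-7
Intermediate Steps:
1/(-266291 - 827663) = 1/(-1093954) = -1/1093954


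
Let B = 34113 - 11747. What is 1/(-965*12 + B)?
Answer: 1/10786 ≈ 9.2713e-5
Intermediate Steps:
B = 22366
1/(-965*12 + B) = 1/(-965*12 + 22366) = 1/(-11580 + 22366) = 1/10786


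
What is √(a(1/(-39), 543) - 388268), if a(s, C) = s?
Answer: I*√590555667/39 ≈ 623.11*I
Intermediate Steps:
√(a(1/(-39), 543) - 388268) = √(1/(-39) - 388268) = √(-1/39 - 388268) = √(-15142453/39) = I*√590555667/39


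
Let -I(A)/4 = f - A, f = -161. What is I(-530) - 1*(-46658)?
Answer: 45182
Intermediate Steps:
I(A) = 644 + 4*A (I(A) = -4*(-161 - A) = 644 + 4*A)
I(-530) - 1*(-46658) = (644 + 4*(-530)) - 1*(-46658) = (644 - 2120) + 46658 = -1476 + 46658 = 45182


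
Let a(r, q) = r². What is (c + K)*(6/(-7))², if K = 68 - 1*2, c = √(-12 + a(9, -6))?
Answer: 2376/49 + 36*√69/49 ≈ 54.593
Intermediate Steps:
c = √69 (c = √(-12 + 9²) = √(-12 + 81) = √69 ≈ 8.3066)
K = 66 (K = 68 - 2 = 66)
(c + K)*(6/(-7))² = (√69 + 66)*(6/(-7))² = (66 + √69)*(6*(-⅐))² = (66 + √69)*(-6/7)² = (66 + √69)*(36/49) = 2376/49 + 36*√69/49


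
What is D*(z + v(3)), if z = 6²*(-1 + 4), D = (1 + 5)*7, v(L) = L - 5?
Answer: 4452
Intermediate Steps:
v(L) = -5 + L
D = 42 (D = 6*7 = 42)
z = 108 (z = 36*3 = 108)
D*(z + v(3)) = 42*(108 + (-5 + 3)) = 42*(108 - 2) = 42*106 = 4452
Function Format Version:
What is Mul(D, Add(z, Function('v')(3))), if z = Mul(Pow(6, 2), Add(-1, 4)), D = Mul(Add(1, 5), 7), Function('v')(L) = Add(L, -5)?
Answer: 4452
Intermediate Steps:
Function('v')(L) = Add(-5, L)
D = 42 (D = Mul(6, 7) = 42)
z = 108 (z = Mul(36, 3) = 108)
Mul(D, Add(z, Function('v')(3))) = Mul(42, Add(108, Add(-5, 3))) = Mul(42, Add(108, -2)) = Mul(42, 106) = 4452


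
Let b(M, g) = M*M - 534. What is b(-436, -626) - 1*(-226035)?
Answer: 415597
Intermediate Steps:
b(M, g) = -534 + M**2 (b(M, g) = M**2 - 534 = -534 + M**2)
b(-436, -626) - 1*(-226035) = (-534 + (-436)**2) - 1*(-226035) = (-534 + 190096) + 226035 = 189562 + 226035 = 415597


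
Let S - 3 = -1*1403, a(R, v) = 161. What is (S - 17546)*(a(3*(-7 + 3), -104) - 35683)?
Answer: 672999812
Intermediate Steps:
S = -1400 (S = 3 - 1*1403 = 3 - 1403 = -1400)
(S - 17546)*(a(3*(-7 + 3), -104) - 35683) = (-1400 - 17546)*(161 - 35683) = -18946*(-35522) = 672999812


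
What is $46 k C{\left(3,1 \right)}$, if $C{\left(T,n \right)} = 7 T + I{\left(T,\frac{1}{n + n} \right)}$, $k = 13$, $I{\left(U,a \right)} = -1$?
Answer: $11960$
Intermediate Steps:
$C{\left(T,n \right)} = -1 + 7 T$ ($C{\left(T,n \right)} = 7 T - 1 = -1 + 7 T$)
$46 k C{\left(3,1 \right)} = 46 \cdot 13 \left(-1 + 7 \cdot 3\right) = 598 \left(-1 + 21\right) = 598 \cdot 20 = 11960$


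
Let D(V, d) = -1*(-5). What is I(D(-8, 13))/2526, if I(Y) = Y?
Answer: 5/2526 ≈ 0.0019794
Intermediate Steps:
D(V, d) = 5
I(D(-8, 13))/2526 = 5/2526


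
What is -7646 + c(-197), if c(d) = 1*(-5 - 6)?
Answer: -7657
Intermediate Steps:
c(d) = -11 (c(d) = 1*(-11) = -11)
-7646 + c(-197) = -7646 - 11 = -7657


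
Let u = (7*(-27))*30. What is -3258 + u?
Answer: -8928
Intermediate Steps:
u = -5670 (u = -189*30 = -5670)
-3258 + u = -3258 - 5670 = -8928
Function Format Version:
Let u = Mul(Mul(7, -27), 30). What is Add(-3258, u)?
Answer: -8928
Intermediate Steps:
u = -5670 (u = Mul(-189, 30) = -5670)
Add(-3258, u) = Add(-3258, -5670) = -8928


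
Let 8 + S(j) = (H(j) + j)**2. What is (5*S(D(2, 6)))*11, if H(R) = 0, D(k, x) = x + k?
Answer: 3080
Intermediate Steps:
D(k, x) = k + x
S(j) = -8 + j**2 (S(j) = -8 + (0 + j)**2 = -8 + j**2)
(5*S(D(2, 6)))*11 = (5*(-8 + (2 + 6)**2))*11 = (5*(-8 + 8**2))*11 = (5*(-8 + 64))*11 = (5*56)*11 = 280*11 = 3080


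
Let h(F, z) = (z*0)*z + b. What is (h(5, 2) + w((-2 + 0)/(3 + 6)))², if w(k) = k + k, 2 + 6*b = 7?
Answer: 49/324 ≈ 0.15123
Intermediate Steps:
b = ⅚ (b = -⅓ + (⅙)*7 = -⅓ + 7/6 = ⅚ ≈ 0.83333)
w(k) = 2*k
h(F, z) = ⅚ (h(F, z) = (z*0)*z + ⅚ = 0*z + ⅚ = 0 + ⅚ = ⅚)
(h(5, 2) + w((-2 + 0)/(3 + 6)))² = (⅚ + 2*((-2 + 0)/(3 + 6)))² = (⅚ + 2*(-2/9))² = (⅚ - 4/9)² = (7/18)² = 49/324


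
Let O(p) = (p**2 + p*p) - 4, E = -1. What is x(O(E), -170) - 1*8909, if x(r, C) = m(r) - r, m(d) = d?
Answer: -8909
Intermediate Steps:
O(p) = -4 + 2*p**2 (O(p) = (p**2 + p**2) - 4 = 2*p**2 - 4 = -4 + 2*p**2)
x(r, C) = 0 (x(r, C) = r - r = 0)
x(O(E), -170) - 1*8909 = 0 - 1*8909 = 0 - 8909 = -8909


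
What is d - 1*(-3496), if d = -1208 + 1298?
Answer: 3586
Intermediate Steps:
d = 90
d - 1*(-3496) = 90 - 1*(-3496) = 90 + 3496 = 3586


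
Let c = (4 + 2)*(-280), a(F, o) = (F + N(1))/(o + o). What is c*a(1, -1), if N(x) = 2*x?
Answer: 2520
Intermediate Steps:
a(F, o) = (2 + F)/(2*o) (a(F, o) = (F + 2*1)/(o + o) = (F + 2)/((2*o)) = (2 + F)*(1/(2*o)) = (2 + F)/(2*o))
c = -1680 (c = 6*(-280) = -1680)
c*a(1, -1) = -840*(2 + 1)/(-1) = -840*(-1)*3 = -1680*(-3/2) = 2520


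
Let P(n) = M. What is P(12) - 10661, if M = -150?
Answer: -10811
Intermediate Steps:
P(n) = -150
P(12) - 10661 = -150 - 10661 = -10811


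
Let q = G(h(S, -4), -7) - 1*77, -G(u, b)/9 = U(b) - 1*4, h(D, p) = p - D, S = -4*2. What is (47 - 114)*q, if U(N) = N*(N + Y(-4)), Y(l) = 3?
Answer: 19631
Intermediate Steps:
S = -8
U(N) = N*(3 + N) (U(N) = N*(N + 3) = N*(3 + N))
G(u, b) = 36 - 9*b*(3 + b) (G(u, b) = -9*(b*(3 + b) - 1*4) = -9*(b*(3 + b) - 4) = -9*(-4 + b*(3 + b)) = 36 - 9*b*(3 + b))
q = -293 (q = (36 - 9*(-7)*(3 - 7)) - 1*77 = (36 - 9*(-7)*(-4)) - 77 = (36 - 252) - 77 = -216 - 77 = -293)
(47 - 114)*q = (47 - 114)*(-293) = -67*(-293) = 19631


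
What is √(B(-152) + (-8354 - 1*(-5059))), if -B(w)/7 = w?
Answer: I*√2231 ≈ 47.233*I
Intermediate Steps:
B(w) = -7*w
√(B(-152) + (-8354 - 1*(-5059))) = √(-7*(-152) + (-8354 - 1*(-5059))) = √(1064 + (-8354 + 5059)) = √(1064 - 3295) = √(-2231) = I*√2231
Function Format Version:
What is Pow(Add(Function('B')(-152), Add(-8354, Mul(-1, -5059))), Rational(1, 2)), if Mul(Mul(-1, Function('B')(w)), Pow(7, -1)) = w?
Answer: Mul(I, Pow(2231, Rational(1, 2))) ≈ Mul(47.233, I)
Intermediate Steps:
Function('B')(w) = Mul(-7, w)
Pow(Add(Function('B')(-152), Add(-8354, Mul(-1, -5059))), Rational(1, 2)) = Pow(Add(Mul(-7, -152), Add(-8354, Mul(-1, -5059))), Rational(1, 2)) = Pow(Add(1064, Add(-8354, 5059)), Rational(1, 2)) = Pow(Add(1064, -3295), Rational(1, 2)) = Pow(-2231, Rational(1, 2)) = Mul(I, Pow(2231, Rational(1, 2)))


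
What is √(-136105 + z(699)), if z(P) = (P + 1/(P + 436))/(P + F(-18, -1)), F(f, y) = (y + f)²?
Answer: I*√1970041746704154/120310 ≈ 368.92*I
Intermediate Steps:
F(f, y) = (f + y)²
z(P) = (P + 1/(436 + P))/(361 + P) (z(P) = (P + 1/(P + 436))/(P + (-18 - 1)²) = (P + 1/(436 + P))/(P + (-19)²) = (P + 1/(436 + P))/(P + 361) = (P + 1/(436 + P))/(361 + P))
√(-136105 + z(699)) = √(-136105 + (1 + 699² + 436*699)/(157396 + 699² + 797*699)) = √(-136105 + (1 + 488601 + 304764)/(157396 + 488601 + 557103)) = √(-136105 + 793366/1203100) = √(-136105 + (1/1203100)*793366) = √(-136105 + 396683/601550) = √(-81873566067/601550) = I*√1970041746704154/120310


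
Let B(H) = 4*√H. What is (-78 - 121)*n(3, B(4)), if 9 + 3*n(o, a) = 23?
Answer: -2786/3 ≈ -928.67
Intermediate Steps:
n(o, a) = 14/3 (n(o, a) = -3 + (⅓)*23 = -3 + 23/3 = 14/3)
(-78 - 121)*n(3, B(4)) = (-78 - 121)*(14/3) = -199*14/3 = -2786/3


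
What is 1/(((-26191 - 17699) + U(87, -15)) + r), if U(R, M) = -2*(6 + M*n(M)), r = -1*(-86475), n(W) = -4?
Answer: 1/42453 ≈ 2.3555e-5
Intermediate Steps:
r = 86475
U(R, M) = -12 + 8*M (U(R, M) = -2*(6 + M*(-4)) = -2*(6 - 4*M) = -12 + 8*M)
1/(((-26191 - 17699) + U(87, -15)) + r) = 1/(((-26191 - 17699) + (-12 + 8*(-15))) + 86475) = 1/((-43890 + (-12 - 120)) + 86475) = 1/((-43890 - 132) + 86475) = 1/(-44022 + 86475) = 1/42453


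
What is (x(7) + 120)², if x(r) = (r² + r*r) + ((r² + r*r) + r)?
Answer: 104329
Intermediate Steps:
x(r) = r + 4*r² (x(r) = (r² + r²) + ((r² + r²) + r) = 2*r² + (2*r² + r) = 2*r² + (r + 2*r²) = r + 4*r²)
(x(7) + 120)² = (7*(1 + 4*7) + 120)² = (7*(1 + 28) + 120)² = (7*29 + 120)² = (203 + 120)² = 323² = 104329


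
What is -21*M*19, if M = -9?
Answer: 3591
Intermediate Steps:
-21*M*19 = -21*(-9)*19 = 189*19 = 3591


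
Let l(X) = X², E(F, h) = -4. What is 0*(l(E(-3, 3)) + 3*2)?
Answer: 0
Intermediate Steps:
0*(l(E(-3, 3)) + 3*2) = 0*((-4)² + 3*2) = 0*(16 + 6) = 0*22 = 0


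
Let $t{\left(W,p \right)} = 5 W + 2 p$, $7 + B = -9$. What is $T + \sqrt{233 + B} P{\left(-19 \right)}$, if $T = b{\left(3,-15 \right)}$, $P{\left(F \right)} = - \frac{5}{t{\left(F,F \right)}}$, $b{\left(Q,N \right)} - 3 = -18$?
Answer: $-15 + \frac{5 \sqrt{217}}{133} \approx -14.446$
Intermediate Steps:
$B = -16$ ($B = -7 - 9 = -16$)
$t{\left(W,p \right)} = 2 p + 5 W$
$b{\left(Q,N \right)} = -15$ ($b{\left(Q,N \right)} = 3 - 18 = -15$)
$P{\left(F \right)} = - \frac{5}{7 F}$ ($P{\left(F \right)} = - \frac{5}{2 F + 5 F} = - \frac{5}{7 F}$)
$T = -15$
$T + \sqrt{233 + B} P{\left(-19 \right)} = -15 + \sqrt{233 - 16} \left(- \frac{5}{7 \left(-19\right)}\right) = -15 + \sqrt{217} \left(\left(- \frac{5}{7}\right) \left(- \frac{1}{19}\right)\right) = -15 + \sqrt{217} \cdot \frac{5}{133} = -15 + \frac{5 \sqrt{217}}{133}$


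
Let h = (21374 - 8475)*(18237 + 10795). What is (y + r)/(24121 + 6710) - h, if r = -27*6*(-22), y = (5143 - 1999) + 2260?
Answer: -11545709042240/30831 ≈ -3.7448e+8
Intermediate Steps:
y = 5404 (y = 3144 + 2260 = 5404)
r = 3564 (r = -162*(-22) = 3564)
h = 374483768 (h = 12899*29032 = 374483768)
(y + r)/(24121 + 6710) - h = (5404 + 3564)/(24121 + 6710) - 1*374483768 = 8968/30831 - 374483768 = -11545709042240/30831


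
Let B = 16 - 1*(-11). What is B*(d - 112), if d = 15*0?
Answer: -3024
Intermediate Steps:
B = 27 (B = 16 + 11 = 27)
d = 0
B*(d - 112) = 27*(0 - 112) = 27*(-112) = -3024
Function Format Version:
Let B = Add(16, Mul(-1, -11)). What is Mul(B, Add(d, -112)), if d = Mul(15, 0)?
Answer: -3024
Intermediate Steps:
B = 27 (B = Add(16, 11) = 27)
d = 0
Mul(B, Add(d, -112)) = Mul(27, Add(0, -112)) = Mul(27, -112) = -3024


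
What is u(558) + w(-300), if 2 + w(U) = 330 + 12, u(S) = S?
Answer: 898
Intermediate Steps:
w(U) = 340 (w(U) = -2 + (330 + 12) = -2 + 342 = 340)
u(558) + w(-300) = 558 + 340 = 898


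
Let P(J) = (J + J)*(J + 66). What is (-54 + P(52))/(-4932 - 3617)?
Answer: -12218/8549 ≈ -1.4292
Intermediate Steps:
P(J) = 2*J*(66 + J) (P(J) = (2*J)*(66 + J) = 2*J*(66 + J))
(-54 + P(52))/(-4932 - 3617) = (-54 + 2*52*(66 + 52))/(-4932 - 3617) = (-54 + 2*52*118)/(-8549) = (-54 + 12272)*(-1/8549) = 12218*(-1/8549) = -12218/8549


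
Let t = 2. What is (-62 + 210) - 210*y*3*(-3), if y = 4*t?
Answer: 15268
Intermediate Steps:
y = 8 (y = 4*2 = 8)
(-62 + 210) - 210*y*3*(-3) = (-62 + 210) - 210*8*3*(-3) = 148 - 5040*(-3) = 148 - 210*(-72) = 148 + 15120 = 15268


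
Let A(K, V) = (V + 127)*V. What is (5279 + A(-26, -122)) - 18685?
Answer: -14016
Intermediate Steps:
A(K, V) = V*(127 + V) (A(K, V) = (127 + V)*V = V*(127 + V))
(5279 + A(-26, -122)) - 18685 = (5279 - 122*(127 - 122)) - 18685 = (5279 - 122*5) - 18685 = (5279 - 610) - 18685 = 4669 - 18685 = -14016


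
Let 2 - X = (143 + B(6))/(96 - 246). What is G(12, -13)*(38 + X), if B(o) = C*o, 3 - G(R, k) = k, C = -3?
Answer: 1960/3 ≈ 653.33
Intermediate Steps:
G(R, k) = 3 - k
B(o) = -3*o
X = 17/6 (X = 2 - (143 - 3*6)/(96 - 246) = 2 - (143 - 18)/(-150) = 2 - 125*(-1)/150 = 2 - 1*(-⅚) = 2 + ⅚ = 17/6 ≈ 2.8333)
G(12, -13)*(38 + X) = (3 - 1*(-13))*(38 + 17/6) = (3 + 13)*(245/6) = 16*(245/6) = 1960/3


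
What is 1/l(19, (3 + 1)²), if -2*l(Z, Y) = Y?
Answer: -⅛ ≈ -0.12500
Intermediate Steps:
l(Z, Y) = -Y/2
1/l(19, (3 + 1)²) = 1/(-(3 + 1)²/2) = 1/(-½*4²) = 1/(-½*16) = 1/(-8) = -⅛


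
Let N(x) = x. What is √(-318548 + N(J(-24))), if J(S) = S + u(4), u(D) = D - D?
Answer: 2*I*√79643 ≈ 564.42*I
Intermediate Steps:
u(D) = 0
J(S) = S (J(S) = S + 0 = S)
√(-318548 + N(J(-24))) = √(-318548 - 24) = √(-318572) = 2*I*√79643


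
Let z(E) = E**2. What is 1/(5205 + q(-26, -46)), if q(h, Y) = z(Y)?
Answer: 1/7321 ≈ 0.00013659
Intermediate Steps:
q(h, Y) = Y**2
1/(5205 + q(-26, -46)) = 1/(5205 + (-46)**2) = 1/(5205 + 2116) = 1/7321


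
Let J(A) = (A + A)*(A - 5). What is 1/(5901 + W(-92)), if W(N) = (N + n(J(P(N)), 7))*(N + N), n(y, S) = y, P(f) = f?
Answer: -1/3261203 ≈ -3.0664e-7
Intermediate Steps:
J(A) = 2*A*(-5 + A) (J(A) = (2*A)*(-5 + A) = 2*A*(-5 + A))
W(N) = 2*N*(N + 2*N*(-5 + N)) (W(N) = (N + 2*N*(-5 + N))*(N + N) = (N + 2*N*(-5 + N))*(2*N) = 2*N*(N + 2*N*(-5 + N)))
1/(5901 + W(-92)) = 1/(5901 + (-92)**2*(-18 + 4*(-92))) = 1/(5901 + 8464*(-18 - 368)) = 1/(5901 + 8464*(-386)) = 1/(5901 - 3267104) = 1/(-3261203) = -1/3261203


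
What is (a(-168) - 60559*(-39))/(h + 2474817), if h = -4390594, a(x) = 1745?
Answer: -2363546/1915777 ≈ -1.2337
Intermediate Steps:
(a(-168) - 60559*(-39))/(h + 2474817) = (1745 - 60559*(-39))/(-4390594 + 2474817) = (1745 + 2361801)/(-1915777) = 2363546*(-1/1915777) = -2363546/1915777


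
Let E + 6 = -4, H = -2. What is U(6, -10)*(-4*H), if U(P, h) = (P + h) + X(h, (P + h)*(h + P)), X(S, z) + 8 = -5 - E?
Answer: -56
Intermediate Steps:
E = -10 (E = -6 - 4 = -10)
X(S, z) = -3 (X(S, z) = -8 + (-5 - 1*(-10)) = -8 + (-5 + 10) = -8 + 5 = -3)
U(P, h) = -3 + P + h (U(P, h) = (P + h) - 3 = -3 + P + h)
U(6, -10)*(-4*H) = (-3 + 6 - 10)*(-4*(-2)) = -7*8 = -56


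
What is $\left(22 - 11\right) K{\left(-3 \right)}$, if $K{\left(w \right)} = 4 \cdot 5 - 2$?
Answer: $198$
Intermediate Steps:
$K{\left(w \right)} = 18$ ($K{\left(w \right)} = 20 - 2 = 18$)
$\left(22 - 11\right) K{\left(-3 \right)} = \left(22 - 11\right) 18 = 11 \cdot 18 = 198$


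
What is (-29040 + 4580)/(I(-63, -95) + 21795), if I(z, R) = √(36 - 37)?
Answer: -266552850/237511013 + 12230*I/237511013 ≈ -1.1223 + 5.1492e-5*I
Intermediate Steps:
I(z, R) = I (I(z, R) = √(-1) = I)
(-29040 + 4580)/(I(-63, -95) + 21795) = (-29040 + 4580)/(I + 21795) = -24460*(21795 - I)/475022026 = -12230*(21795 - I)/237511013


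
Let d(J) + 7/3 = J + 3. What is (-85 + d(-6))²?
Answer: 73441/9 ≈ 8160.1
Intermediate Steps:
d(J) = ⅔ + J (d(J) = -7/3 + (J + 3) = -7/3 + (3 + J) = ⅔ + J)
(-85 + d(-6))² = (-85 + (⅔ - 6))² = (-85 - 16/3)² = (-271/3)² = 73441/9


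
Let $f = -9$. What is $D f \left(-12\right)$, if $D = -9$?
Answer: $-972$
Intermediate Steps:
$D f \left(-12\right) = \left(-9\right) \left(-9\right) \left(-12\right) = 81 \left(-12\right) = -972$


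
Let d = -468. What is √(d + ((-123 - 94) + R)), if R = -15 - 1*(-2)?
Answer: I*√698 ≈ 26.42*I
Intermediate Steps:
R = -13 (R = -15 + 2 = -13)
√(d + ((-123 - 94) + R)) = √(-468 + ((-123 - 94) - 13)) = √(-468 + (-217 - 13)) = √(-468 - 230) = √(-698) = I*√698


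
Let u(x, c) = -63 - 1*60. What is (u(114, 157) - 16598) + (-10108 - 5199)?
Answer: -32028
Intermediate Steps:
u(x, c) = -123 (u(x, c) = -63 - 60 = -123)
(u(114, 157) - 16598) + (-10108 - 5199) = (-123 - 16598) + (-10108 - 5199) = -16721 - 15307 = -32028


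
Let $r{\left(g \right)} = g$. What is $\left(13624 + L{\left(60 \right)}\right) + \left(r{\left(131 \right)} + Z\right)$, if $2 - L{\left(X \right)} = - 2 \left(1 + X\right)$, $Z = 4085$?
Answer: $17964$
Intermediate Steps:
$L{\left(X \right)} = 4 + 2 X$ ($L{\left(X \right)} = 2 - - 2 \left(1 + X\right) = 2 - \left(-2 - 2 X\right) = 2 + \left(2 + 2 X\right) = 4 + 2 X$)
$\left(13624 + L{\left(60 \right)}\right) + \left(r{\left(131 \right)} + Z\right) = \left(13624 + \left(4 + 2 \cdot 60\right)\right) + \left(131 + 4085\right) = \left(13624 + \left(4 + 120\right)\right) + 4216 = \left(13624 + 124\right) + 4216 = 13748 + 4216 = 17964$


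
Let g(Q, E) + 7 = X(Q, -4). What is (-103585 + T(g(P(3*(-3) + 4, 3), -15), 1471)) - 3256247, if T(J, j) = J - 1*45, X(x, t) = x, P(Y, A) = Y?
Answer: -3359889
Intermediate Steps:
g(Q, E) = -7 + Q
T(J, j) = -45 + J (T(J, j) = J - 45 = -45 + J)
(-103585 + T(g(P(3*(-3) + 4, 3), -15), 1471)) - 3256247 = (-103585 + (-45 + (-7 + (3*(-3) + 4)))) - 3256247 = (-103585 + (-45 + (-7 + (-9 + 4)))) - 3256247 = (-103585 + (-45 + (-7 - 5))) - 3256247 = (-103585 + (-45 - 12)) - 3256247 = (-103585 - 57) - 3256247 = -103642 - 3256247 = -3359889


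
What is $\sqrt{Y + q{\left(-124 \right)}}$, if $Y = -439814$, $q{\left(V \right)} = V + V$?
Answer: $43 i \sqrt{238} \approx 663.37 i$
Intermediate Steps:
$q{\left(V \right)} = 2 V$
$\sqrt{Y + q{\left(-124 \right)}} = \sqrt{-439814 + 2 \left(-124\right)} = \sqrt{-439814 - 248} = \sqrt{-440062} = 43 i \sqrt{238}$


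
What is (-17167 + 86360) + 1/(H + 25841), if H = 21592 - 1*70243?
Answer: 1578292329/22810 ≈ 69193.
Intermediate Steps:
H = -48651 (H = 21592 - 70243 = -48651)
(-17167 + 86360) + 1/(H + 25841) = (-17167 + 86360) + 1/(-48651 + 25841) = 69193 + 1/(-22810) = 69193 - 1/22810 = 1578292329/22810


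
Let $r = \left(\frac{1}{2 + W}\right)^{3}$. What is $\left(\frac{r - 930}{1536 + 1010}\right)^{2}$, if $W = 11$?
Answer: $\frac{4174703017681}{31287935847844} \approx 0.13343$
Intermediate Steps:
$r = \frac{1}{2197}$ ($r = \left(\frac{1}{2 + 11}\right)^{3} = \left(\frac{1}{13}\right)^{3} = \frac{1}{2197} \approx 0.00045517$)
$\left(\frac{r - 930}{1536 + 1010}\right)^{2} = \left(\frac{\frac{1}{2197} - 930}{1536 + 1010}\right)^{2} = \left(- \frac{2043209}{2197 \cdot 2546}\right)^{2} = \left(\left(- \frac{2043209}{2197}\right) \frac{1}{2546}\right)^{2} = \left(- \frac{2043209}{5593562}\right)^{2} = \frac{4174703017681}{31287935847844}$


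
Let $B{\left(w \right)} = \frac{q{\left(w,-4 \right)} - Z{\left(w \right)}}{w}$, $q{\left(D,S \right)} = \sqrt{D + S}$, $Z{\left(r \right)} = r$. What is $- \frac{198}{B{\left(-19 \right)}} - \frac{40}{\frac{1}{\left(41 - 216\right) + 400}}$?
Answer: $\frac{18 \left(- 500 \sqrt{23} + 9291 i\right)}{\sqrt{23} - 19 i} \approx -8813.9 - 46.984 i$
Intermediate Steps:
$B{\left(w \right)} = \frac{\sqrt{-4 + w} - w}{w}$ ($B{\left(w \right)} = \frac{\sqrt{w - 4} - w}{w} = \frac{\sqrt{-4 + w} - w}{w}$)
$- \frac{198}{B{\left(-19 \right)}} - \frac{40}{\frac{1}{\left(41 - 216\right) + 400}} = - \frac{198}{\frac{1}{-19} \left(\sqrt{-4 - 19} - -19\right)} - \frac{40}{\frac{1}{\left(41 - 216\right) + 400}} = - \frac{198}{\left(- \frac{1}{19}\right) \left(\sqrt{-23} + 19\right)} - \frac{40}{\frac{1}{\left(41 - 216\right) + 400}} = - \frac{198}{\left(- \frac{1}{19}\right) \left(i \sqrt{23} + 19\right)} - \frac{40}{\frac{1}{-175 + 400}} = - \frac{198}{\left(- \frac{1}{19}\right) \left(19 + i \sqrt{23}\right)} - \frac{40}{\frac{1}{225}} = - \frac{198}{-1 - \frac{i \sqrt{23}}{19}} - 40 \frac{1}{\frac{1}{225}} = - \frac{198}{-1 - \frac{i \sqrt{23}}{19}} - 9000 = -9000 - \frac{198}{-1 - \frac{i \sqrt{23}}{19}}$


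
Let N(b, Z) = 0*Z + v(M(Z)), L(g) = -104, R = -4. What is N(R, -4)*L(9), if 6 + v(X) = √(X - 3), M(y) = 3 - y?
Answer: 416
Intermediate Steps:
v(X) = -6 + √(-3 + X) (v(X) = -6 + √(X - 3) = -6 + √(-3 + X))
N(b, Z) = -6 + √(-Z) (N(b, Z) = 0*Z + (-6 + √(-3 + (3 - Z))) = 0 + (-6 + √(-Z)) = -6 + √(-Z))
N(R, -4)*L(9) = (-6 + √(-1*(-4)))*(-104) = (-6 + √4)*(-104) = (-6 + 2)*(-104) = -4*(-104) = 416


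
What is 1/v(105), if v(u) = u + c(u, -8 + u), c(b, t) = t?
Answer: 1/202 ≈ 0.0049505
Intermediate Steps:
v(u) = -8 + 2*u (v(u) = u + (-8 + u) = -8 + 2*u)
1/v(105) = 1/(-8 + 2*105) = 1/(-8 + 210) = 1/202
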